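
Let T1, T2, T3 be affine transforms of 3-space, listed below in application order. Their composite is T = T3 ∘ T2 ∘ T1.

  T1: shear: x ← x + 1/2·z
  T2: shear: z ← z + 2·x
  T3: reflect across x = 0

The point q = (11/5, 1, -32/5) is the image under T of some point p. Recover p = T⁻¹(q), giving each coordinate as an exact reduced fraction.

T1 = [1 0 1/2 0; 0 1 0 0; 0 0 1 0; 0 0 0 1]
T2·T1 = [1 0 1/2 0; 0 1 0 0; 2 0 2 0; 0 0 0 1]
T3·…·T1 = [-1 0 -1/2 0; 0 1 0 0; 2 0 2 0; 0 0 0 1]
det M = -1; M⁻¹ = [-2 0 -1/2 0; 0 1 0 0; 2 0 1 0; 0 0 0 1]
M⁻¹ · (11/5, 1, -32/5)ᵀ = (-6/5, 1, -2)ᵀ

p = (-6/5, 1, -2)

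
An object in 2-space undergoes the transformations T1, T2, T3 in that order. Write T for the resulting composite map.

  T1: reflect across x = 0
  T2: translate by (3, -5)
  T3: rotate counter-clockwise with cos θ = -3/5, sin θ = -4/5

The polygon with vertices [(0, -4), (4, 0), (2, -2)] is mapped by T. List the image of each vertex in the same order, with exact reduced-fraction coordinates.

image vertices: (-9, 3), (-17/5, 19/5), (-31/5, 17/5)

T1 reflect across x = 0: (0, -4) → (0, -4); (4, 0) → (-4, 0); (2, -2) → (-2, -2)
T2 translate by (3, -5): (0, -4) → (3, -9); (-4, 0) → (-1, -5); (-2, -2) → (1, -7)
T3 rotate counter-clockwise with cos θ = -3/5, sin θ = -4/5: (3, -9) → (-9, 3); (-1, -5) → (-17/5, 19/5); (1, -7) → (-31/5, 17/5)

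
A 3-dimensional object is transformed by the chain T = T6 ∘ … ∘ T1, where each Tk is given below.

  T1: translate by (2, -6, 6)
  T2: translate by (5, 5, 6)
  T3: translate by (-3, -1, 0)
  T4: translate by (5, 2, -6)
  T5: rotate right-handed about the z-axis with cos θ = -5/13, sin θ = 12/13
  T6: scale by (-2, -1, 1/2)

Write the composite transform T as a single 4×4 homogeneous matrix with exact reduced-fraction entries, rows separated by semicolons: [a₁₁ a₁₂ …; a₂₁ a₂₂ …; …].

T = [10/13 24/13 0 90/13; -12/13 5/13 0 -108/13; 0 0 1/2 3; 0 0 0 1]

T1 = [1 0 0 2; 0 1 0 -6; 0 0 1 6; 0 0 0 1]
T2·T1 = [1 0 0 7; 0 1 0 -1; 0 0 1 12; 0 0 0 1]
T3·…·T1 = [1 0 0 4; 0 1 0 -2; 0 0 1 12; 0 0 0 1]
T4·…·T1 = [1 0 0 9; 0 1 0 0; 0 0 1 6; 0 0 0 1]
T5·…·T1 = [-5/13 -12/13 0 -45/13; 12/13 -5/13 0 108/13; 0 0 1 6; 0 0 0 1]
T6·…·T1 = [10/13 24/13 0 90/13; -12/13 5/13 0 -108/13; 0 0 1/2 3; 0 0 0 1]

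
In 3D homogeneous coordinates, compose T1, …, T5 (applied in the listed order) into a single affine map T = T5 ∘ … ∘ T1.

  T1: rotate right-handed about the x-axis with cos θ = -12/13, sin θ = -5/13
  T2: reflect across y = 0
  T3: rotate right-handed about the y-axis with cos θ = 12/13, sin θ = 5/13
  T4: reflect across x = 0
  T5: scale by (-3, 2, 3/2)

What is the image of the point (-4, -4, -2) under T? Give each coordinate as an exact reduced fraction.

T1 rotate right-handed about the x-axis with cos θ = -12/13, sin θ = -5/13: (-4, -4, -2) → (-4, 38/13, 44/13)
T2 reflect across y = 0: (-4, 38/13, 44/13) → (-4, -38/13, 44/13)
T3 rotate right-handed about the y-axis with cos θ = 12/13, sin θ = 5/13: (-4, -38/13, 44/13) → (-404/169, -38/13, 788/169)
T4 reflect across x = 0: (-404/169, -38/13, 788/169) → (404/169, -38/13, 788/169)
T5 scale by (-3, 2, 3/2): (404/169, -38/13, 788/169) → (-1212/169, -76/13, 1182/169)

T(p) = (-1212/169, -76/13, 1182/169)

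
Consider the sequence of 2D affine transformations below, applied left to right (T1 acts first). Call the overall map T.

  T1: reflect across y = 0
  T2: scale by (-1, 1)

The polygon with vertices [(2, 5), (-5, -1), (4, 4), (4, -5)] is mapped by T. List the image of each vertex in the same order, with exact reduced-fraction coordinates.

T1 reflect across y = 0: (2, 5) → (2, -5); (-5, -1) → (-5, 1); (4, 4) → (4, -4); (4, -5) → (4, 5)
T2 scale by (-1, 1): (2, -5) → (-2, -5); (-5, 1) → (5, 1); (4, -4) → (-4, -4); (4, 5) → (-4, 5)

image vertices: (-2, -5), (5, 1), (-4, -4), (-4, 5)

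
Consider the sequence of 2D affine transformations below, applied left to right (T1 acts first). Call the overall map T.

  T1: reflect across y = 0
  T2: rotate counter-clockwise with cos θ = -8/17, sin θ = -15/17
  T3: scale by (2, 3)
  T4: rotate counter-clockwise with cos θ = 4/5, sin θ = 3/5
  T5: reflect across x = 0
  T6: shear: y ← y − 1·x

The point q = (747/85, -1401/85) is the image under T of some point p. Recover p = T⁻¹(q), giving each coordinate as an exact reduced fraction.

T1 = [1 0 0; 0 -1 0; 0 0 1]
T2·T1 = [-8/17 -15/17 0; -15/17 8/17 0; 0 0 1]
T3·…·T1 = [-16/17 -30/17 0; -45/17 24/17 0; 0 0 1]
T4·…·T1 = [71/85 -192/85 0; -228/85 6/85 0; 0 0 1]
T5·…·T1 = [-71/85 192/85 0; -228/85 6/85 0; 0 0 1]
T6·…·T1 = [-71/85 192/85 0; -157/85 -186/85 0; 0 0 1]
det M = 6; M⁻¹ = [-31/85 -32/85 0; 157/510 -71/510 0; 0 0 1]
M⁻¹ · (747/85, -1401/85)ᵀ = (3, 5)ᵀ

p = (3, 5)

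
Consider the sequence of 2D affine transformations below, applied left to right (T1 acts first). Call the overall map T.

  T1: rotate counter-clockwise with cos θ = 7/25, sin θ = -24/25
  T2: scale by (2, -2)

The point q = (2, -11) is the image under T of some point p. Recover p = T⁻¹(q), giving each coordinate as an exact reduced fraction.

p = (-5, 5/2)

T1 = [7/25 24/25 0; -24/25 7/25 0; 0 0 1]
T2·T1 = [14/25 48/25 0; 48/25 -14/25 0; 0 0 1]
det M = -4; M⁻¹ = [7/50 12/25 0; 12/25 -7/50 0; 0 0 1]
M⁻¹ · (2, -11)ᵀ = (-5, 5/2)ᵀ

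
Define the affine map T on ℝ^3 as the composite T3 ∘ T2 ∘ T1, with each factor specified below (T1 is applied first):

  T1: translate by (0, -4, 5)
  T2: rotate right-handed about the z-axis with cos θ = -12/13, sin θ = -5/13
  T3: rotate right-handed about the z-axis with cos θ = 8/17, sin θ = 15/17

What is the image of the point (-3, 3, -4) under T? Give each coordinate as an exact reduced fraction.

T1 translate by (0, -4, 5): (-3, 3, -4) → (-3, -1, 1)
T2 rotate right-handed about the z-axis with cos θ = -12/13, sin θ = -5/13: (-3, -1, 1) → (31/13, 27/13, 1)
T3 rotate right-handed about the z-axis with cos θ = 8/17, sin θ = 15/17: (31/13, 27/13, 1) → (-157/221, 681/221, 1)

T(p) = (-157/221, 681/221, 1)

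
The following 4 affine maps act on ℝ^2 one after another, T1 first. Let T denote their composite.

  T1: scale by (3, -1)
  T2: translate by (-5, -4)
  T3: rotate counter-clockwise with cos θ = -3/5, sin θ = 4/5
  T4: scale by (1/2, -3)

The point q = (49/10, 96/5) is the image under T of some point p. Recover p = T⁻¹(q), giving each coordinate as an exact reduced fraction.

p = (-2, 0)

T1 = [3 0 0; 0 -1 0; 0 0 1]
T2·T1 = [3 0 -5; 0 -1 -4; 0 0 1]
T3·…·T1 = [-9/5 4/5 31/5; 12/5 3/5 -8/5; 0 0 1]
T4·…·T1 = [-9/10 2/5 31/10; -36/5 -9/5 24/5; 0 0 1]
det M = 9/2; M⁻¹ = [-2/5 -4/45 5/3; 8/5 -1/5 -4; 0 0 1]
M⁻¹ · (49/10, 96/5)ᵀ = (-2, 0)ᵀ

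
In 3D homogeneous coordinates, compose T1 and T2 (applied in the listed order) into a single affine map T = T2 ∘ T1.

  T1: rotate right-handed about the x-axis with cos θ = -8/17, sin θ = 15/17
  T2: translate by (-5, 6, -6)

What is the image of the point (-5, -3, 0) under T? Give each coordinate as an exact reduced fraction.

T1 rotate right-handed about the x-axis with cos θ = -8/17, sin θ = 15/17: (-5, -3, 0) → (-5, 24/17, -45/17)
T2 translate by (-5, 6, -6): (-5, 24/17, -45/17) → (-10, 126/17, -147/17)

T(p) = (-10, 126/17, -147/17)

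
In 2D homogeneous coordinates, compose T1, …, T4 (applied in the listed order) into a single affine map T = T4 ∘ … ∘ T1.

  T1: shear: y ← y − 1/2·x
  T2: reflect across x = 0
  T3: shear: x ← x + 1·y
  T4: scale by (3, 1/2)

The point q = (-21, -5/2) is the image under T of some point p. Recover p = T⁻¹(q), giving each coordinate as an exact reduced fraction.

T1 = [1 0 0; -1/2 1 0; 0 0 1]
T2·T1 = [-1 0 0; -1/2 1 0; 0 0 1]
T3·…·T1 = [-3/2 1 0; -1/2 1 0; 0 0 1]
T4·…·T1 = [-9/2 3 0; -1/4 1/2 0; 0 0 1]
det M = -3/2; M⁻¹ = [-1/3 2 0; -1/6 3 0; 0 0 1]
M⁻¹ · (-21, -5/2)ᵀ = (2, -4)ᵀ

p = (2, -4)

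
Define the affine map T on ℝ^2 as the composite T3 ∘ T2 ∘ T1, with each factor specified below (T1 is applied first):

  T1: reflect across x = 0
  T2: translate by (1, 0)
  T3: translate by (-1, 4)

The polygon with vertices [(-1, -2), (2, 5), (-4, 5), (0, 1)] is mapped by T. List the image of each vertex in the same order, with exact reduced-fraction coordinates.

T1 reflect across x = 0: (-1, -2) → (1, -2); (2, 5) → (-2, 5); (-4, 5) → (4, 5); (0, 1) → (0, 1)
T2 translate by (1, 0): (1, -2) → (2, -2); (-2, 5) → (-1, 5); (4, 5) → (5, 5); (0, 1) → (1, 1)
T3 translate by (-1, 4): (2, -2) → (1, 2); (-1, 5) → (-2, 9); (5, 5) → (4, 9); (1, 1) → (0, 5)

image vertices: (1, 2), (-2, 9), (4, 9), (0, 5)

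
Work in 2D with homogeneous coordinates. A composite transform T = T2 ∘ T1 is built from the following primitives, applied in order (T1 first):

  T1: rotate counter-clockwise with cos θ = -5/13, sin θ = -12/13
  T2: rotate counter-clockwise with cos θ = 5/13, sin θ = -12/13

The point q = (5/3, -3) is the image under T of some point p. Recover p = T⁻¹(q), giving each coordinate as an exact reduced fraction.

p = (-5/3, 3)

T1 = [-5/13 12/13 0; -12/13 -5/13 0; 0 0 1]
T2·T1 = [-1 0 0; 0 -1 0; 0 0 1]
det M = 1; M⁻¹ = [-1 0 0; 0 -1 0; 0 0 1]
M⁻¹ · (5/3, -3)ᵀ = (-5/3, 3)ᵀ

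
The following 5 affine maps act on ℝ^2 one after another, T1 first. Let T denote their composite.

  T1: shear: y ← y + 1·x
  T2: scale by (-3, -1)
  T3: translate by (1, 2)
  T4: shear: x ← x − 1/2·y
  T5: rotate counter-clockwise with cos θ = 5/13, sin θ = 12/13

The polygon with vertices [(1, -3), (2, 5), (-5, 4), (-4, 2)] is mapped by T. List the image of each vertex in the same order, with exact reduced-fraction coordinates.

image vertices: (-68/13, -28/13), (95/26, -55/13), (73/26, 189/13), (7/13, 152/13)

T1 shear: y ← y + 1·x: (1, -3) → (1, -2); (2, 5) → (2, 7); (-5, 4) → (-5, -1); (-4, 2) → (-4, -2)
T2 scale by (-3, -1): (1, -2) → (-3, 2); (2, 7) → (-6, -7); (-5, -1) → (15, 1); (-4, -2) → (12, 2)
T3 translate by (1, 2): (-3, 2) → (-2, 4); (-6, -7) → (-5, -5); (15, 1) → (16, 3); (12, 2) → (13, 4)
T4 shear: x ← x − 1/2·y: (-2, 4) → (-4, 4); (-5, -5) → (-5/2, -5); (16, 3) → (29/2, 3); (13, 4) → (11, 4)
T5 rotate counter-clockwise with cos θ = 5/13, sin θ = 12/13: (-4, 4) → (-68/13, -28/13); (-5/2, -5) → (95/26, -55/13); (29/2, 3) → (73/26, 189/13); (11, 4) → (7/13, 152/13)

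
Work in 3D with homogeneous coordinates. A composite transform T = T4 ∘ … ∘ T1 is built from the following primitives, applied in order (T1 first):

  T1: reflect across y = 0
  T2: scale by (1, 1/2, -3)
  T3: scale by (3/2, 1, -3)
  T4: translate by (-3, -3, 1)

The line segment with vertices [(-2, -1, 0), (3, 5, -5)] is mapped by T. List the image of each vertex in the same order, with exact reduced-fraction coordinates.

T1 reflect across y = 0: (-2, -1, 0) → (-2, 1, 0); (3, 5, -5) → (3, -5, -5)
T2 scale by (1, 1/2, -3): (-2, 1, 0) → (-2, 1/2, 0); (3, -5, -5) → (3, -5/2, 15)
T3 scale by (3/2, 1, -3): (-2, 1/2, 0) → (-3, 1/2, 0); (3, -5/2, 15) → (9/2, -5/2, -45)
T4 translate by (-3, -3, 1): (-3, 1/2, 0) → (-6, -5/2, 1); (9/2, -5/2, -45) → (3/2, -11/2, -44)

image vertices: (-6, -5/2, 1), (3/2, -11/2, -44)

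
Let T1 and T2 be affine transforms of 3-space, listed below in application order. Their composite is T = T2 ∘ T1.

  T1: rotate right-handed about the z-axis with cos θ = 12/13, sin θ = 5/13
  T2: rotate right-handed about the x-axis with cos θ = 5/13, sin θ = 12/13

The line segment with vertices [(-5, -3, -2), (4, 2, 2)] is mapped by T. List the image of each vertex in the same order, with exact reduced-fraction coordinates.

image vertices: (-45/13, 7/169, -862/169), (38/13, -92/169, 658/169)

T1 rotate right-handed about the z-axis with cos θ = 12/13, sin θ = 5/13: (-5, -3, -2) → (-45/13, -61/13, -2); (4, 2, 2) → (38/13, 44/13, 2)
T2 rotate right-handed about the x-axis with cos θ = 5/13, sin θ = 12/13: (-45/13, -61/13, -2) → (-45/13, 7/169, -862/169); (38/13, 44/13, 2) → (38/13, -92/169, 658/169)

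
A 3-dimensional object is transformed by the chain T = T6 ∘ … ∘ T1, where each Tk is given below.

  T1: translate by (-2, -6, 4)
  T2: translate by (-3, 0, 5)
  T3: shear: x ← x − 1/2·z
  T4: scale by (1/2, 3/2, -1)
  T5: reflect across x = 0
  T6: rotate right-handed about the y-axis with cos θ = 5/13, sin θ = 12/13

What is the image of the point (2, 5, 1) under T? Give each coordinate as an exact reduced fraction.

T1 translate by (-2, -6, 4): (2, 5, 1) → (0, -1, 5)
T2 translate by (-3, 0, 5): (0, -1, 5) → (-3, -1, 10)
T3 shear: x ← x − 1/2·z: (-3, -1, 10) → (-8, -1, 10)
T4 scale by (1/2, 3/2, -1): (-8, -1, 10) → (-4, -3/2, -10)
T5 reflect across x = 0: (-4, -3/2, -10) → (4, -3/2, -10)
T6 rotate right-handed about the y-axis with cos θ = 5/13, sin θ = 12/13: (4, -3/2, -10) → (-100/13, -3/2, -98/13)

T(p) = (-100/13, -3/2, -98/13)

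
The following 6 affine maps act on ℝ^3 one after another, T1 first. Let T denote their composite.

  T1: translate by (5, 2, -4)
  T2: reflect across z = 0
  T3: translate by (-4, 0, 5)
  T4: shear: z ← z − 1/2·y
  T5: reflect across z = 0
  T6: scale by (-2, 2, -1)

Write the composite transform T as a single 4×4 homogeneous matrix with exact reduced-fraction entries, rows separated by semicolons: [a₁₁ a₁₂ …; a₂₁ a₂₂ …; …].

T = [-2 0 0 -2; 0 2 0 4; 0 -1/2 -1 8; 0 0 0 1]

T1 = [1 0 0 5; 0 1 0 2; 0 0 1 -4; 0 0 0 1]
T2·T1 = [1 0 0 5; 0 1 0 2; 0 0 -1 4; 0 0 0 1]
T3·…·T1 = [1 0 0 1; 0 1 0 2; 0 0 -1 9; 0 0 0 1]
T4·…·T1 = [1 0 0 1; 0 1 0 2; 0 -1/2 -1 8; 0 0 0 1]
T5·…·T1 = [1 0 0 1; 0 1 0 2; 0 1/2 1 -8; 0 0 0 1]
T6·…·T1 = [-2 0 0 -2; 0 2 0 4; 0 -1/2 -1 8; 0 0 0 1]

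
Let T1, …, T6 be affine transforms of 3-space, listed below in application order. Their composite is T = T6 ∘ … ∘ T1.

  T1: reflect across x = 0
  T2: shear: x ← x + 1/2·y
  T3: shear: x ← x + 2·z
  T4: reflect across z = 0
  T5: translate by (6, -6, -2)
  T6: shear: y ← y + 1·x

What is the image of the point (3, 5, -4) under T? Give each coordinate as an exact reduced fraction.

T(p) = (-5/2, -7/2, 2)

T1 reflect across x = 0: (3, 5, -4) → (-3, 5, -4)
T2 shear: x ← x + 1/2·y: (-3, 5, -4) → (-1/2, 5, -4)
T3 shear: x ← x + 2·z: (-1/2, 5, -4) → (-17/2, 5, -4)
T4 reflect across z = 0: (-17/2, 5, -4) → (-17/2, 5, 4)
T5 translate by (6, -6, -2): (-17/2, 5, 4) → (-5/2, -1, 2)
T6 shear: y ← y + 1·x: (-5/2, -1, 2) → (-5/2, -7/2, 2)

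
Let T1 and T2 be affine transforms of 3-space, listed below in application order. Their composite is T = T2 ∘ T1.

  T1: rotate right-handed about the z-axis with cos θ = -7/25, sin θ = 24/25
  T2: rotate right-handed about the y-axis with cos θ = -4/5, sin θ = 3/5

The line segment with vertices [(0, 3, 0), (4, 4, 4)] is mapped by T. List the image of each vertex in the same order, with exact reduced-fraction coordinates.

T1 rotate right-handed about the z-axis with cos θ = -7/25, sin θ = 24/25: (0, 3, 0) → (-72/25, -21/25, 0); (4, 4, 4) → (-124/25, 68/25, 4)
T2 rotate right-handed about the y-axis with cos θ = -4/5, sin θ = 3/5: (-72/25, -21/25, 0) → (288/125, -21/25, 216/125); (-124/25, 68/25, 4) → (796/125, 68/25, -28/125)

image vertices: (288/125, -21/25, 216/125), (796/125, 68/25, -28/125)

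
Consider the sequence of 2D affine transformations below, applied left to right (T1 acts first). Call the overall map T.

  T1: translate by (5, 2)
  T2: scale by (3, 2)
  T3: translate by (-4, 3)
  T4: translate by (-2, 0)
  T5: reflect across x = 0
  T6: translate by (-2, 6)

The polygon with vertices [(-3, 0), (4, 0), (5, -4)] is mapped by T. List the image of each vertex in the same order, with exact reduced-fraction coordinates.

T1 translate by (5, 2): (-3, 0) → (2, 2); (4, 0) → (9, 2); (5, -4) → (10, -2)
T2 scale by (3, 2): (2, 2) → (6, 4); (9, 2) → (27, 4); (10, -2) → (30, -4)
T3 translate by (-4, 3): (6, 4) → (2, 7); (27, 4) → (23, 7); (30, -4) → (26, -1)
T4 translate by (-2, 0): (2, 7) → (0, 7); (23, 7) → (21, 7); (26, -1) → (24, -1)
T5 reflect across x = 0: (0, 7) → (0, 7); (21, 7) → (-21, 7); (24, -1) → (-24, -1)
T6 translate by (-2, 6): (0, 7) → (-2, 13); (-21, 7) → (-23, 13); (-24, -1) → (-26, 5)

image vertices: (-2, 13), (-23, 13), (-26, 5)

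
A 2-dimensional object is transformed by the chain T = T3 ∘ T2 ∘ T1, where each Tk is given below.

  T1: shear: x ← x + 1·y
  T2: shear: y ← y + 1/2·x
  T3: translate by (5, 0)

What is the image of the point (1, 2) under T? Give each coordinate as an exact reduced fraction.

T(p) = (8, 7/2)

T1 shear: x ← x + 1·y: (1, 2) → (3, 2)
T2 shear: y ← y + 1/2·x: (3, 2) → (3, 7/2)
T3 translate by (5, 0): (3, 7/2) → (8, 7/2)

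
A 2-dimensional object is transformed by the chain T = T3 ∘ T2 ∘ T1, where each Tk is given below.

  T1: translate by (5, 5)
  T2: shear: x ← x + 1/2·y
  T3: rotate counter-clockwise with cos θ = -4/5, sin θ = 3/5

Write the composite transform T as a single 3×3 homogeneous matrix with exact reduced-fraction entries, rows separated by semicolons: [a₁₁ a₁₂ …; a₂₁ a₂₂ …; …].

T = [-4/5 -1 -9; 3/5 -1/2 1/2; 0 0 1]

T1 = [1 0 5; 0 1 5; 0 0 1]
T2·T1 = [1 1/2 15/2; 0 1 5; 0 0 1]
T3·…·T1 = [-4/5 -1 -9; 3/5 -1/2 1/2; 0 0 1]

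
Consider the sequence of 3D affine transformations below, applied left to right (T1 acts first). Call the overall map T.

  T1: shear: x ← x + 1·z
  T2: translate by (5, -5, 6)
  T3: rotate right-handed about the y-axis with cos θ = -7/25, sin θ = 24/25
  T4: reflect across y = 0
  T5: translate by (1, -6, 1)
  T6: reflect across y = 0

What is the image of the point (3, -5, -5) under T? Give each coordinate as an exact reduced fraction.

T(p) = (28/25, -4, -54/25)

T1 shear: x ← x + 1·z: (3, -5, -5) → (-2, -5, -5)
T2 translate by (5, -5, 6): (-2, -5, -5) → (3, -10, 1)
T3 rotate right-handed about the y-axis with cos θ = -7/25, sin θ = 24/25: (3, -10, 1) → (3/25, -10, -79/25)
T4 reflect across y = 0: (3/25, -10, -79/25) → (3/25, 10, -79/25)
T5 translate by (1, -6, 1): (3/25, 10, -79/25) → (28/25, 4, -54/25)
T6 reflect across y = 0: (28/25, 4, -54/25) → (28/25, -4, -54/25)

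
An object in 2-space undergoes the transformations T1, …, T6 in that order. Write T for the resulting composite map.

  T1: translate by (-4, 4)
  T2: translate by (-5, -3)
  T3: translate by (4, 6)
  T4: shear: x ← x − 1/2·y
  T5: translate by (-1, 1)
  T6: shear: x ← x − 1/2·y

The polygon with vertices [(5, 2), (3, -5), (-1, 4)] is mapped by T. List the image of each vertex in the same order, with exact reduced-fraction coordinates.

image vertices: (-21/2, 10), (-11/2, 3), (-37/2, 12)

T1 translate by (-4, 4): (5, 2) → (1, 6); (3, -5) → (-1, -1); (-1, 4) → (-5, 8)
T2 translate by (-5, -3): (1, 6) → (-4, 3); (-1, -1) → (-6, -4); (-5, 8) → (-10, 5)
T3 translate by (4, 6): (-4, 3) → (0, 9); (-6, -4) → (-2, 2); (-10, 5) → (-6, 11)
T4 shear: x ← x − 1/2·y: (0, 9) → (-9/2, 9); (-2, 2) → (-3, 2); (-6, 11) → (-23/2, 11)
T5 translate by (-1, 1): (-9/2, 9) → (-11/2, 10); (-3, 2) → (-4, 3); (-23/2, 11) → (-25/2, 12)
T6 shear: x ← x − 1/2·y: (-11/2, 10) → (-21/2, 10); (-4, 3) → (-11/2, 3); (-25/2, 12) → (-37/2, 12)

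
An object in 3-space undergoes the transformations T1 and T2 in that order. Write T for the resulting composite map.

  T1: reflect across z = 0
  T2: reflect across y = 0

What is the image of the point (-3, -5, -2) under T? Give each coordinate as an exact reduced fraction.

T1 reflect across z = 0: (-3, -5, -2) → (-3, -5, 2)
T2 reflect across y = 0: (-3, -5, 2) → (-3, 5, 2)

T(p) = (-3, 5, 2)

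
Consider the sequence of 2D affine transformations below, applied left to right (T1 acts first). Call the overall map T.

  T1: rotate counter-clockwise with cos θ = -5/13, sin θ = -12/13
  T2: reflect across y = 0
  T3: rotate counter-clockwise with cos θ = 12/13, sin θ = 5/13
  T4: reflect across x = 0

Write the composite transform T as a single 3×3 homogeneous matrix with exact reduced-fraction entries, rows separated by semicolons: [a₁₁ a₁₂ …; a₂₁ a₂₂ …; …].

T = [120/169 -119/169 0; 119/169 120/169 0; 0 0 1]

T1 = [-5/13 12/13 0; -12/13 -5/13 0; 0 0 1]
T2·T1 = [-5/13 12/13 0; 12/13 5/13 0; 0 0 1]
T3·…·T1 = [-120/169 119/169 0; 119/169 120/169 0; 0 0 1]
T4·…·T1 = [120/169 -119/169 0; 119/169 120/169 0; 0 0 1]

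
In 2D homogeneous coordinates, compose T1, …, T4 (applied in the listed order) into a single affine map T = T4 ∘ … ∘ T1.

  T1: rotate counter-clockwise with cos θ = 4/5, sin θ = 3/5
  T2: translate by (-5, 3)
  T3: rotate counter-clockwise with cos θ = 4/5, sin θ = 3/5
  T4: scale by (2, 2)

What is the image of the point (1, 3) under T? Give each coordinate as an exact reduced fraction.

T1 rotate counter-clockwise with cos θ = 4/5, sin θ = 3/5: (1, 3) → (-1, 3)
T2 translate by (-5, 3): (-1, 3) → (-6, 6)
T3 rotate counter-clockwise with cos θ = 4/5, sin θ = 3/5: (-6, 6) → (-42/5, 6/5)
T4 scale by (2, 2): (-42/5, 6/5) → (-84/5, 12/5)

T(p) = (-84/5, 12/5)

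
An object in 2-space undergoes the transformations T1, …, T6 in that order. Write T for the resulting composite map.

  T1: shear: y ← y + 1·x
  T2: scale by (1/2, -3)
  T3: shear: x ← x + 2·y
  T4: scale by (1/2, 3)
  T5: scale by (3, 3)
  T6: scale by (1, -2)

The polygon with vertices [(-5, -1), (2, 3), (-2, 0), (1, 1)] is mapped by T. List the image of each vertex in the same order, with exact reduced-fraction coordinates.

image vertices: (201/4, -324), (-87/2, 270), (33/2, -108), (-69/4, 108)

T1 shear: y ← y + 1·x: (-5, -1) → (-5, -6); (2, 3) → (2, 5); (-2, 0) → (-2, -2); (1, 1) → (1, 2)
T2 scale by (1/2, -3): (-5, -6) → (-5/2, 18); (2, 5) → (1, -15); (-2, -2) → (-1, 6); (1, 2) → (1/2, -6)
T3 shear: x ← x + 2·y: (-5/2, 18) → (67/2, 18); (1, -15) → (-29, -15); (-1, 6) → (11, 6); (1/2, -6) → (-23/2, -6)
T4 scale by (1/2, 3): (67/2, 18) → (67/4, 54); (-29, -15) → (-29/2, -45); (11, 6) → (11/2, 18); (-23/2, -6) → (-23/4, -18)
T5 scale by (3, 3): (67/4, 54) → (201/4, 162); (-29/2, -45) → (-87/2, -135); (11/2, 18) → (33/2, 54); (-23/4, -18) → (-69/4, -54)
T6 scale by (1, -2): (201/4, 162) → (201/4, -324); (-87/2, -135) → (-87/2, 270); (33/2, 54) → (33/2, -108); (-69/4, -54) → (-69/4, 108)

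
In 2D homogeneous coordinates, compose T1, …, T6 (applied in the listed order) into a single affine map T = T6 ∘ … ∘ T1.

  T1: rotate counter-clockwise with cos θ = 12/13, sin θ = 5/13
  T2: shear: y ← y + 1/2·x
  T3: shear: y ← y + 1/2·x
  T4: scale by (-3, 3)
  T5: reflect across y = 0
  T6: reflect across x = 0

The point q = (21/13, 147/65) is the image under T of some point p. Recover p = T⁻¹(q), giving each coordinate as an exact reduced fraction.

T1 = [12/13 -5/13 0; 5/13 12/13 0; 0 0 1]
T2·T1 = [12/13 -5/13 0; 11/13 19/26 0; 0 0 1]
T3·…·T1 = [12/13 -5/13 0; 17/13 7/13 0; 0 0 1]
T4·…·T1 = [-36/13 15/13 0; 51/13 21/13 0; 0 0 1]
T5·…·T1 = [-36/13 15/13 0; -51/13 -21/13 0; 0 0 1]
T6·…·T1 = [36/13 -15/13 0; -51/13 -21/13 0; 0 0 1]
det M = -9; M⁻¹ = [7/39 -5/39 0; -17/39 -4/13 0; 0 0 1]
M⁻¹ · (21/13, 147/65)ᵀ = (0, -7/5)ᵀ

p = (0, -7/5)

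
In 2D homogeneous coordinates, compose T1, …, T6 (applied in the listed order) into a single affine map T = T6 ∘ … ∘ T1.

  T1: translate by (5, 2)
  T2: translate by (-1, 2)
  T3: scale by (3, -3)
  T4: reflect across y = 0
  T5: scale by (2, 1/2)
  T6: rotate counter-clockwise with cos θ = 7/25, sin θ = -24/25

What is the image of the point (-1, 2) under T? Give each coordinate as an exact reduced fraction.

T(p) = (342/25, -369/25)

T1 translate by (5, 2): (-1, 2) → (4, 4)
T2 translate by (-1, 2): (4, 4) → (3, 6)
T3 scale by (3, -3): (3, 6) → (9, -18)
T4 reflect across y = 0: (9, -18) → (9, 18)
T5 scale by (2, 1/2): (9, 18) → (18, 9)
T6 rotate counter-clockwise with cos θ = 7/25, sin θ = -24/25: (18, 9) → (342/25, -369/25)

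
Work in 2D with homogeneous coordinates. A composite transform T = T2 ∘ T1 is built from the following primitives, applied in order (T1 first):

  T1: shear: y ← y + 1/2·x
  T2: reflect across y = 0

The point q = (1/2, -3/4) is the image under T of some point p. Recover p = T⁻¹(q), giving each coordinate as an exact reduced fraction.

T1 = [1 0 0; 1/2 1 0; 0 0 1]
T2·T1 = [1 0 0; -1/2 -1 0; 0 0 1]
det M = -1; M⁻¹ = [1 0 0; -1/2 -1 0; 0 0 1]
M⁻¹ · (1/2, -3/4)ᵀ = (1/2, 1/2)ᵀ

p = (1/2, 1/2)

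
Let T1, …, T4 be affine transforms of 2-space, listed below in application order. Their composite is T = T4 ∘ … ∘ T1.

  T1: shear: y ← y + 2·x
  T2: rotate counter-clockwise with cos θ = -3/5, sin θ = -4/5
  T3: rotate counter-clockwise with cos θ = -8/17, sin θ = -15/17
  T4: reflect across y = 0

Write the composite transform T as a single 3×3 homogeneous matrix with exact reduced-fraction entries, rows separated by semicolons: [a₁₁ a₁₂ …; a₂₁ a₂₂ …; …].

T = [-38/17 -77/85 0; -1/17 36/85 0; 0 0 1]

T1 = [1 0 0; 2 1 0; 0 0 1]
T2·T1 = [1 4/5 0; -2 -3/5 0; 0 0 1]
T3·…·T1 = [-38/17 -77/85 0; 1/17 -36/85 0; 0 0 1]
T4·…·T1 = [-38/17 -77/85 0; -1/17 36/85 0; 0 0 1]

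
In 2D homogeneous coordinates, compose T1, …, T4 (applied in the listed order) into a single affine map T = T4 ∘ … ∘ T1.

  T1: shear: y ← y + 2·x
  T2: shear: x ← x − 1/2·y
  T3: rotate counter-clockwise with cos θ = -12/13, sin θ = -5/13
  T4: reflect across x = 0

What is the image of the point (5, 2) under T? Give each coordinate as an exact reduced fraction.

T1 shear: y ← y + 2·x: (5, 2) → (5, 12)
T2 shear: x ← x − 1/2·y: (5, 12) → (-1, 12)
T3 rotate counter-clockwise with cos θ = -12/13, sin θ = -5/13: (-1, 12) → (72/13, -139/13)
T4 reflect across x = 0: (72/13, -139/13) → (-72/13, -139/13)

T(p) = (-72/13, -139/13)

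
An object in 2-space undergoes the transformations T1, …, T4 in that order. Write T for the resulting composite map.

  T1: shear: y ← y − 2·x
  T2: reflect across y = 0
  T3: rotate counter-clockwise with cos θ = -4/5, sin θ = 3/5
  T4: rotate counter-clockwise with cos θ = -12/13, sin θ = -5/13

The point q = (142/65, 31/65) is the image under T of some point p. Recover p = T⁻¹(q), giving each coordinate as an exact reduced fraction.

p = (2, 3)

T1 = [1 0 0; -2 1 0; 0 0 1]
T2·T1 = [1 0 0; 2 -1 0; 0 0 1]
T3·…·T1 = [-2 3/5 0; -1 4/5 0; 0 0 1]
T4·…·T1 = [19/13 -16/65 0; 22/13 -63/65 0; 0 0 1]
det M = -1; M⁻¹ = [63/65 -16/65 0; 22/13 -19/13 0; 0 0 1]
M⁻¹ · (142/65, 31/65)ᵀ = (2, 3)ᵀ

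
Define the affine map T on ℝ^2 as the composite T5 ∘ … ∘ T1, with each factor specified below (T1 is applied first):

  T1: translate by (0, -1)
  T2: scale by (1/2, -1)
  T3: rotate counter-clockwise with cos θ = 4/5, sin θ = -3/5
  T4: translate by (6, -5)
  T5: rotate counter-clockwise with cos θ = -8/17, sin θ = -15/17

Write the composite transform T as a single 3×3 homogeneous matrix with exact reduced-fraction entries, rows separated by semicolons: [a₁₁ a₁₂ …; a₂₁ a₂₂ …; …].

T1 = [1 0 0; 0 1 -1; 0 0 1]
T2·T1 = [1/2 0 0; 0 -1 1; 0 0 1]
T3·…·T1 = [2/5 -3/5 3/5; -3/10 -4/5 4/5; 0 0 1]
T4·…·T1 = [2/5 -3/5 33/5; -3/10 -4/5 -21/5; 0 0 1]
T5·…·T1 = [-77/170 -36/85 -579/85; -18/85 77/85 -327/85; 0 0 1]

T = [-77/170 -36/85 -579/85; -18/85 77/85 -327/85; 0 0 1]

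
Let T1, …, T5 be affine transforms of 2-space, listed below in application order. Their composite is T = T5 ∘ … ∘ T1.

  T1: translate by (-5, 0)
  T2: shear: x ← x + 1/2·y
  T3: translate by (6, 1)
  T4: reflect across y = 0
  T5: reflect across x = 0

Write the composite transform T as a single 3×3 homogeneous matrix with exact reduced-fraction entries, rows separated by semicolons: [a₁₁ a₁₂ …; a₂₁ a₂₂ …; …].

T1 = [1 0 -5; 0 1 0; 0 0 1]
T2·T1 = [1 1/2 -5; 0 1 0; 0 0 1]
T3·…·T1 = [1 1/2 1; 0 1 1; 0 0 1]
T4·…·T1 = [1 1/2 1; 0 -1 -1; 0 0 1]
T5·…·T1 = [-1 -1/2 -1; 0 -1 -1; 0 0 1]

T = [-1 -1/2 -1; 0 -1 -1; 0 0 1]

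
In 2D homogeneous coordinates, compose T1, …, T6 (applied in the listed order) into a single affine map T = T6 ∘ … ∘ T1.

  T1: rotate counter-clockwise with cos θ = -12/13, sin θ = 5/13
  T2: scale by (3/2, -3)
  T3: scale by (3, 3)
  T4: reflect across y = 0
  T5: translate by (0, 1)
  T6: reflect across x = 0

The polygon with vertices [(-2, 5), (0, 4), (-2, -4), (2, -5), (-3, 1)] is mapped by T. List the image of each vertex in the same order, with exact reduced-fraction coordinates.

T1 rotate counter-clockwise with cos θ = -12/13, sin θ = 5/13: (-2, 5) → (-1/13, -70/13); (0, 4) → (-20/13, -48/13); (-2, -4) → (44/13, 38/13); (2, -5) → (1/13, 70/13); (-3, 1) → (31/13, -27/13)
T2 scale by (3/2, -3): (-1/13, -70/13) → (-3/26, 210/13); (-20/13, -48/13) → (-30/13, 144/13); (44/13, 38/13) → (66/13, -114/13); (1/13, 70/13) → (3/26, -210/13); (31/13, -27/13) → (93/26, 81/13)
T3 scale by (3, 3): (-3/26, 210/13) → (-9/26, 630/13); (-30/13, 144/13) → (-90/13, 432/13); (66/13, -114/13) → (198/13, -342/13); (3/26, -210/13) → (9/26, -630/13); (93/26, 81/13) → (279/26, 243/13)
T4 reflect across y = 0: (-9/26, 630/13) → (-9/26, -630/13); (-90/13, 432/13) → (-90/13, -432/13); (198/13, -342/13) → (198/13, 342/13); (9/26, -630/13) → (9/26, 630/13); (279/26, 243/13) → (279/26, -243/13)
T5 translate by (0, 1): (-9/26, -630/13) → (-9/26, -617/13); (-90/13, -432/13) → (-90/13, -419/13); (198/13, 342/13) → (198/13, 355/13); (9/26, 630/13) → (9/26, 643/13); (279/26, -243/13) → (279/26, -230/13)
T6 reflect across x = 0: (-9/26, -617/13) → (9/26, -617/13); (-90/13, -419/13) → (90/13, -419/13); (198/13, 355/13) → (-198/13, 355/13); (9/26, 643/13) → (-9/26, 643/13); (279/26, -230/13) → (-279/26, -230/13)

image vertices: (9/26, -617/13), (90/13, -419/13), (-198/13, 355/13), (-9/26, 643/13), (-279/26, -230/13)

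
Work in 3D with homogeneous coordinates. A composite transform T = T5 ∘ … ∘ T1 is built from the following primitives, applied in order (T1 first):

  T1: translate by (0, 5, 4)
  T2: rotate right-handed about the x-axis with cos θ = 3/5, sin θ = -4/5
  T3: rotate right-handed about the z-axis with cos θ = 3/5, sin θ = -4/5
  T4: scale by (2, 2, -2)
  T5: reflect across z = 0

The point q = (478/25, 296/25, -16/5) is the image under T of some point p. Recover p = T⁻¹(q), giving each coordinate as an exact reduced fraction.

T1 = [1 0 0 0; 0 1 0 5; 0 0 1 4; 0 0 0 1]
T2·T1 = [1 0 0 0; 0 3/5 4/5 31/5; 0 -4/5 3/5 -8/5; 0 0 0 1]
T3·…·T1 = [3/5 12/25 16/25 124/25; -4/5 9/25 12/25 93/25; 0 -4/5 3/5 -8/5; 0 0 0 1]
T4·…·T1 = [6/5 24/25 32/25 248/25; -8/5 18/25 24/25 186/25; 0 8/5 -6/5 16/5; 0 0 0 1]
T5·…·T1 = [6/5 24/25 32/25 248/25; -8/5 18/25 24/25 186/25; 0 -8/5 6/5 -16/5; 0 0 0 1]
det M = 8; M⁻¹ = [3/10 -2/5 0 0; 6/25 9/50 -2/5 -5; 8/25 6/25 3/10 -4; 0 0 0 1]
M⁻¹ · (478/25, 296/25, -16/5)ᵀ = (1, 3, 4)ᵀ

p = (1, 3, 4)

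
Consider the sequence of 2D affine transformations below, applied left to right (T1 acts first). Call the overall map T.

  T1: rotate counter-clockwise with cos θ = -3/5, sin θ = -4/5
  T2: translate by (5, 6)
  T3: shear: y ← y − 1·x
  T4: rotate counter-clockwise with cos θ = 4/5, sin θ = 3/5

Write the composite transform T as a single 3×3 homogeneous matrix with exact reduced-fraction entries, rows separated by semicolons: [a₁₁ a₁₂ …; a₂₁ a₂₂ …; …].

T1 = [-3/5 4/5 0; -4/5 -3/5 0; 0 0 1]
T2·T1 = [-3/5 4/5 5; -4/5 -3/5 6; 0 0 1]
T3·…·T1 = [-3/5 4/5 5; -1/5 -7/5 1; 0 0 1]
T4·…·T1 = [-9/25 37/25 17/5; -13/25 -16/25 19/5; 0 0 1]

T = [-9/25 37/25 17/5; -13/25 -16/25 19/5; 0 0 1]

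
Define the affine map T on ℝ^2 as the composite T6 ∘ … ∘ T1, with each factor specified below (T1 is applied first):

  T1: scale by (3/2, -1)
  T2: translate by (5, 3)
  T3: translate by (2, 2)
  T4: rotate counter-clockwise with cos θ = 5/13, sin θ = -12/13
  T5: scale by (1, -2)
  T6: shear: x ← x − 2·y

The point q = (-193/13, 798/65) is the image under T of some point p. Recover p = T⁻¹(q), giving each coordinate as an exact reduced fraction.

T1 = [3/2 0 0; 0 -1 0; 0 0 1]
T2·T1 = [3/2 0 5; 0 -1 3; 0 0 1]
T3·…·T1 = [3/2 0 7; 0 -1 5; 0 0 1]
T4·…·T1 = [15/26 -12/13 95/13; -18/13 -5/13 -59/13; 0 0 1]
T5·…·T1 = [15/26 -12/13 95/13; 36/13 10/13 118/13; 0 0 1]
T6·…·T1 = [-129/26 -32/13 -141/13; 36/13 10/13 118/13; 0 0 1]
det M = 3; M⁻¹ = [10/39 32/39 -14/3; -12/13 -43/26 5; 0 0 1]
M⁻¹ · (-193/13, 798/65)ᵀ = (8/5, -8/5)ᵀ

p = (8/5, -8/5)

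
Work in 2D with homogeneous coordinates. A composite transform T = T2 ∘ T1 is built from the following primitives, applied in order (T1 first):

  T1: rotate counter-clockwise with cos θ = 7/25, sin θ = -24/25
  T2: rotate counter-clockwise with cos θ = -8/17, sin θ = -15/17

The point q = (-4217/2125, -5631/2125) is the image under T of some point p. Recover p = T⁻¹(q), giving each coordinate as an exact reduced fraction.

T1 = [7/25 24/25 0; -24/25 7/25 0; 0 0 1]
T2·T1 = [-416/425 -87/425 0; 87/425 -416/425 0; 0 0 1]
det M = 1; M⁻¹ = [-416/425 87/425 0; -87/425 -416/425 0; 0 0 1]
M⁻¹ · (-4217/2125, -5631/2125)ᵀ = (7/5, 3)ᵀ

p = (7/5, 3)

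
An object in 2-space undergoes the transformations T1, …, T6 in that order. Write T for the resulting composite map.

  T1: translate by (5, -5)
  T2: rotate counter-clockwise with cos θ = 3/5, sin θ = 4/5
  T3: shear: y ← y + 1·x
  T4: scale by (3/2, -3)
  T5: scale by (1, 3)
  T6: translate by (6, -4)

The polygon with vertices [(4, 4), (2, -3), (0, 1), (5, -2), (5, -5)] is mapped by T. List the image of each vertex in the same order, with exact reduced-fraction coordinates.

T1 translate by (5, -5): (4, 4) → (9, -1); (2, -3) → (7, -8); (0, 1) → (5, -4); (5, -2) → (10, -7); (5, -5) → (10, -10)
T2 rotate counter-clockwise with cos θ = 3/5, sin θ = 4/5: (9, -1) → (31/5, 33/5); (7, -8) → (53/5, 4/5); (5, -4) → (31/5, 8/5); (10, -7) → (58/5, 19/5); (10, -10) → (14, 2)
T3 shear: y ← y + 1·x: (31/5, 33/5) → (31/5, 64/5); (53/5, 4/5) → (53/5, 57/5); (31/5, 8/5) → (31/5, 39/5); (58/5, 19/5) → (58/5, 77/5); (14, 2) → (14, 16)
T4 scale by (3/2, -3): (31/5, 64/5) → (93/10, -192/5); (53/5, 57/5) → (159/10, -171/5); (31/5, 39/5) → (93/10, -117/5); (58/5, 77/5) → (87/5, -231/5); (14, 16) → (21, -48)
T5 scale by (1, 3): (93/10, -192/5) → (93/10, -576/5); (159/10, -171/5) → (159/10, -513/5); (93/10, -117/5) → (93/10, -351/5); (87/5, -231/5) → (87/5, -693/5); (21, -48) → (21, -144)
T6 translate by (6, -4): (93/10, -576/5) → (153/10, -596/5); (159/10, -513/5) → (219/10, -533/5); (93/10, -351/5) → (153/10, -371/5); (87/5, -693/5) → (117/5, -713/5); (21, -144) → (27, -148)

image vertices: (153/10, -596/5), (219/10, -533/5), (153/10, -371/5), (117/5, -713/5), (27, -148)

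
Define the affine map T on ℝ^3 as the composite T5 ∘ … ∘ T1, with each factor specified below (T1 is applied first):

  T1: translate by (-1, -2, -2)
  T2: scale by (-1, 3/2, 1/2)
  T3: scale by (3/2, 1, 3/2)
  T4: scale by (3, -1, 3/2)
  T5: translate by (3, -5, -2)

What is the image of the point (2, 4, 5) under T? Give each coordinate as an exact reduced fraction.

T1 translate by (-1, -2, -2): (2, 4, 5) → (1, 2, 3)
T2 scale by (-1, 3/2, 1/2): (1, 2, 3) → (-1, 3, 3/2)
T3 scale by (3/2, 1, 3/2): (-1, 3, 3/2) → (-3/2, 3, 9/4)
T4 scale by (3, -1, 3/2): (-3/2, 3, 9/4) → (-9/2, -3, 27/8)
T5 translate by (3, -5, -2): (-9/2, -3, 27/8) → (-3/2, -8, 11/8)

T(p) = (-3/2, -8, 11/8)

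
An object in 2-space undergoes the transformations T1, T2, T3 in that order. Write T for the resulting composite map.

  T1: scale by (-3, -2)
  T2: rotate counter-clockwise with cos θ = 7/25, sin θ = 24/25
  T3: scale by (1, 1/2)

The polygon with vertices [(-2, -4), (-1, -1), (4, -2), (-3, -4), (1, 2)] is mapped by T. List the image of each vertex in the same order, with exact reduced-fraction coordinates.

T1 scale by (-3, -2): (-2, -4) → (6, 8); (-1, -1) → (3, 2); (4, -2) → (-12, 4); (-3, -4) → (9, 8); (1, 2) → (-3, -4)
T2 rotate counter-clockwise with cos θ = 7/25, sin θ = 24/25: (6, 8) → (-6, 8); (3, 2) → (-27/25, 86/25); (-12, 4) → (-36/5, -52/5); (9, 8) → (-129/25, 272/25); (-3, -4) → (3, -4)
T3 scale by (1, 1/2): (-6, 8) → (-6, 4); (-27/25, 86/25) → (-27/25, 43/25); (-36/5, -52/5) → (-36/5, -26/5); (-129/25, 272/25) → (-129/25, 136/25); (3, -4) → (3, -2)

image vertices: (-6, 4), (-27/25, 43/25), (-36/5, -26/5), (-129/25, 136/25), (3, -2)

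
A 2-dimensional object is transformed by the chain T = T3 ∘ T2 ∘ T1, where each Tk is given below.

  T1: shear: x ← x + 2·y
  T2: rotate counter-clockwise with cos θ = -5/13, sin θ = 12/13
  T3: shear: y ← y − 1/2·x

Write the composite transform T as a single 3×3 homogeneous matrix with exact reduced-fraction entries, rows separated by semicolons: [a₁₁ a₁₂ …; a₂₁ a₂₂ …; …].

T1 = [1 2 0; 0 1 0; 0 0 1]
T2·T1 = [-5/13 -22/13 0; 12/13 19/13 0; 0 0 1]
T3·…·T1 = [-5/13 -22/13 0; 29/26 30/13 0; 0 0 1]

T = [-5/13 -22/13 0; 29/26 30/13 0; 0 0 1]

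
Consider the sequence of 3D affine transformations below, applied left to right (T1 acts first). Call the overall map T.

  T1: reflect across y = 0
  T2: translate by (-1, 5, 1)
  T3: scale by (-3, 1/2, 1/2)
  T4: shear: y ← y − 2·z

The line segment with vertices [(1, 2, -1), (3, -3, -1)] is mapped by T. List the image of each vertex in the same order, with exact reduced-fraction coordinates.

image vertices: (0, 3/2, 0), (-6, 4, 0)

T1 reflect across y = 0: (1, 2, -1) → (1, -2, -1); (3, -3, -1) → (3, 3, -1)
T2 translate by (-1, 5, 1): (1, -2, -1) → (0, 3, 0); (3, 3, -1) → (2, 8, 0)
T3 scale by (-3, 1/2, 1/2): (0, 3, 0) → (0, 3/2, 0); (2, 8, 0) → (-6, 4, 0)
T4 shear: y ← y − 2·z: (0, 3/2, 0) → (0, 3/2, 0); (-6, 4, 0) → (-6, 4, 0)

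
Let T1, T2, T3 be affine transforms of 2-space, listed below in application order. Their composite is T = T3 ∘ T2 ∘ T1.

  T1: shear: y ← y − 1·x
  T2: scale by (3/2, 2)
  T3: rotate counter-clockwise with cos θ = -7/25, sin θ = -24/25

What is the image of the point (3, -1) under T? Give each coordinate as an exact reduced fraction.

T(p) = (-447/50, -52/25)

T1 shear: y ← y − 1·x: (3, -1) → (3, -4)
T2 scale by (3/2, 2): (3, -4) → (9/2, -8)
T3 rotate counter-clockwise with cos θ = -7/25, sin θ = -24/25: (9/2, -8) → (-447/50, -52/25)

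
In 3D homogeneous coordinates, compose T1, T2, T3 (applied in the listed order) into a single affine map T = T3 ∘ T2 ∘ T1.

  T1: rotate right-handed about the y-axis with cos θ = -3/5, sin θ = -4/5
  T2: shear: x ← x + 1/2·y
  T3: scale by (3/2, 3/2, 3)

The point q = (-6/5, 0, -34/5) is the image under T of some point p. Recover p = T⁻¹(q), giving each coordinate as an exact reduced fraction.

p = (-4/3, 0, 2)

T1 = [-3/5 0 -4/5 0; 0 1 0 0; 4/5 0 -3/5 0; 0 0 0 1]
T2·T1 = [-3/5 1/2 -4/5 0; 0 1 0 0; 4/5 0 -3/5 0; 0 0 0 1]
T3·…·T1 = [-9/10 3/4 -6/5 0; 0 3/2 0 0; 12/5 0 -9/5 0; 0 0 0 1]
det M = 27/4; M⁻¹ = [-2/5 1/5 4/15 0; 0 2/3 0 0; -8/15 4/15 -1/5 0; 0 0 0 1]
M⁻¹ · (-6/5, 0, -34/5)ᵀ = (-4/3, 0, 2)ᵀ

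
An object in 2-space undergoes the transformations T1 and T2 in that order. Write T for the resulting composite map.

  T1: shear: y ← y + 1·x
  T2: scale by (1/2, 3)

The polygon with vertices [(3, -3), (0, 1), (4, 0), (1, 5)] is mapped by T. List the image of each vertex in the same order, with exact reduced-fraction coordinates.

image vertices: (3/2, 0), (0, 3), (2, 12), (1/2, 18)

T1 shear: y ← y + 1·x: (3, -3) → (3, 0); (0, 1) → (0, 1); (4, 0) → (4, 4); (1, 5) → (1, 6)
T2 scale by (1/2, 3): (3, 0) → (3/2, 0); (0, 1) → (0, 3); (4, 4) → (2, 12); (1, 6) → (1/2, 18)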